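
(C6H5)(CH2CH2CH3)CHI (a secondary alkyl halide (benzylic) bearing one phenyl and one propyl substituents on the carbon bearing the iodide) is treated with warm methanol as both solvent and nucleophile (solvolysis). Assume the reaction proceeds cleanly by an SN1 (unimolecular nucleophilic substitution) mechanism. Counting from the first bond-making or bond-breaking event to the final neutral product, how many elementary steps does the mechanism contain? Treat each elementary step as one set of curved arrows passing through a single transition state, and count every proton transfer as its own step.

3

Step 1: Rate-determining heterolysis of the C–I bond gives I⁻ and a secondary carbocation.
(No 1,2-shift: no single shift to an adjacent carbon would give a more stable cation.)
Step 2: Nucleophilic capture: the oxygen of CH3OH bonds to the cationic carbon, producing an oxonium-ion intermediate.
Step 3: A second solvent molecule removes the proton on oxygen, giving the neutral ether product.
Total: 3 elementary steps.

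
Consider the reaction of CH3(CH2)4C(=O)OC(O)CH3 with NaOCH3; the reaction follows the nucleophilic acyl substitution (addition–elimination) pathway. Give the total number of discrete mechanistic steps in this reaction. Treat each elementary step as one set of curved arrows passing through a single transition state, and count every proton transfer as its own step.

2

Step 1: Nucleophilic addition of CH3O⁻ to the acyl carbon breaks the π(C=O) bond and yields a tetrahedral, anionic intermediate.
Step 2: Collapse of the tetrahedral intermediate: the alkoxide oxygen pushes its lone pair back to re-form C=O while CH3CO2⁻ leaves.
Total: 2 elementary steps.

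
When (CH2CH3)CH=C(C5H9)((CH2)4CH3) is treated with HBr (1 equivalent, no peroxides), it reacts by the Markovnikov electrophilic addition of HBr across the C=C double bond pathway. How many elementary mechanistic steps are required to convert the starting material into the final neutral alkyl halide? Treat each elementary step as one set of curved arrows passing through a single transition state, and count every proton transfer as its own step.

Step 1: Protonation of the alkene by HBr: the π bond acts as the nucleophile and picks up H⁺, giving the more stable (Markovnikov) tertiary carbocation. The H–Br bond breaks heterolytically, releasing Br⁻.
(No 1,2-shift: no single shift to an adjacent carbon would give a more stable cation.)
Step 2: Nucleophilic attack by Br⁻ on the carbocation completes the addition, giving R–Br.
Total: 2 elementary steps.

2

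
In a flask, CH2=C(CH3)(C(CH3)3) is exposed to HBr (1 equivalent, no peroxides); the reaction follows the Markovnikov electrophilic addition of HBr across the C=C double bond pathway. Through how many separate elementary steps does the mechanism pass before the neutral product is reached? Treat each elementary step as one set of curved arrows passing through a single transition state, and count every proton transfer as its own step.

2

Step 1: Electrophilic addition begins with the π(C=C) electrons forming a bond to the proton of HBr. Following Markovnikov's rule, the resulting cation is tertiary. The H–Br bond breaks heterolytically, releasing Br⁻.
(No 1,2-shift: no single shift to an adjacent carbon would give a more stable cation.)
Step 2: Br⁻ captures the cation: a lone pair on Br⁻ fills the empty p orbital, producing the alkyl halide product.
Total: 2 elementary steps.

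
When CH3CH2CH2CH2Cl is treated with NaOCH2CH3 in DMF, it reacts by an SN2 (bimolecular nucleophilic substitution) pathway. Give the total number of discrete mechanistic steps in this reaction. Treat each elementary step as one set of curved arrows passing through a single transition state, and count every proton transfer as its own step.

Step 1: CH3CH2O⁻ attacks the back face of the α-carbon while Cl⁻ departs with the C–Cl bonding pair — a single concerted displacement through a pentacoordinate transition state.
Total: 1 elementary step.

1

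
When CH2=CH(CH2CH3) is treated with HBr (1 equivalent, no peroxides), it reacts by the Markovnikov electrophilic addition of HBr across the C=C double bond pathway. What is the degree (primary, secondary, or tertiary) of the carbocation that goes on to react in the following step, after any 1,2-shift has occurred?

Step 1: Protonation of the alkene by HBr: the π bond acts as the nucleophile and picks up H⁺, giving the more stable (Markovnikov) secondary carbocation. The H–Br bond breaks heterolytically, releasing Br⁻.
No single 1,2-shift to an adjacent carbon would give a more-substituted cation, so no rearrangement occurs.

secondary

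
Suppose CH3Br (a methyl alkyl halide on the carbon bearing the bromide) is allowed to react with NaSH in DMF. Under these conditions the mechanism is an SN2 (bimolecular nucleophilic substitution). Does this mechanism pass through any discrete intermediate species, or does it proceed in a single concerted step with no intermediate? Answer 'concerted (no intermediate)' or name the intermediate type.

HS⁻ attacks the back face of the α-carbon while Br⁻ departs with the C–Br bonding pair — a single concerted displacement through a pentacoordinate transition state.
All bond changes occur in one transition state; no discrete intermediate is formed.

concerted (no intermediate)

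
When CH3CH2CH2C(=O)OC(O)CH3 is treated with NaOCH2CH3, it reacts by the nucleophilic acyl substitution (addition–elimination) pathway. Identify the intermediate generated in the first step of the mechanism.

Step 1: A lone pair on the O of CH3CH2O⁻ attacks the electrophilic acyl carbon; the π(C=O) electrons move onto oxygen, giving a tetrahedral intermediate.
After step 1 the species present is a tetrahedral intermediate.

tetrahedral intermediate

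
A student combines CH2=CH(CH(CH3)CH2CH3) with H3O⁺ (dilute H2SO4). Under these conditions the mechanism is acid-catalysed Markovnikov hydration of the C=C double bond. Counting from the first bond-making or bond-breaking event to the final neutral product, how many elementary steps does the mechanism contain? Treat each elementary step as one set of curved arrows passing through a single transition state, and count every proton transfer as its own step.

Step 1: Electrophilic addition begins with the π(C=C) electrons forming a bond to the proton of H3O⁺. Following Markovnikov's rule, the resulting cation is secondary. H2O is released.
Step 2: Carbocation rearrangement: a 1,2-hydride shift from the adjacent sec-butyl carbon converts the initially-formed secondary cation into the more stable tertiary cation.
Step 3: A lone pair on the oxygen of H2O attacks the carbocation, forming a C–O bond and an oxonium ion (a protonated alcohol).
Step 4: Deprotonation of the oxonium ion by a water molecule delivers the neutral alcohol and regenerates the acid catalyst.
Total: 4 elementary steps.

4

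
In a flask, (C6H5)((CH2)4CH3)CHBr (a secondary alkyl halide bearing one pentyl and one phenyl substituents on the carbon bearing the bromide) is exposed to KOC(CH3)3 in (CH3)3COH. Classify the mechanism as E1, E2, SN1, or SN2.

E2

Conditions: a strong/bulky base with a secondary substrate bearing a β-hydrogen.
These conditions are the textbook signature of the E2 pathway.
A strong (often hindered) base removes a β-H in concert with loss of the leaving group — bimolecular elimination.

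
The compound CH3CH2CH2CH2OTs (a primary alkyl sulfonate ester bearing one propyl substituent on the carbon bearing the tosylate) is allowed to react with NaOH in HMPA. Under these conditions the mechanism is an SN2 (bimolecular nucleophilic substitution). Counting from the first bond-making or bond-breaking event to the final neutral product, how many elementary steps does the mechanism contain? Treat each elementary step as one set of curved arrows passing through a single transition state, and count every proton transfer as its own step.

Step 1: OH⁻ attacks the back face of the α-carbon while TsO⁻ departs with the C–O bonding pair — a single concerted displacement through a pentacoordinate transition state.
Total: 1 elementary step.

1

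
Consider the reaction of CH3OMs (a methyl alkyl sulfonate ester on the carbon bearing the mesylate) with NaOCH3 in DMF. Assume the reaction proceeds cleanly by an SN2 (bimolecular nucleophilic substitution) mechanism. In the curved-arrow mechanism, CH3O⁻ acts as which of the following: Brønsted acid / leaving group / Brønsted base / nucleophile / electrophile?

nucleophile

Step 1: CH3O⁻ attacks the back face of the α-carbon while MsO⁻ departs with the C–O bonding pair — a single concerted displacement through a pentacoordinate transition state.
CH3O⁻ donates an electron pair to form a new σ-bond to carbon — it is the nucleophile.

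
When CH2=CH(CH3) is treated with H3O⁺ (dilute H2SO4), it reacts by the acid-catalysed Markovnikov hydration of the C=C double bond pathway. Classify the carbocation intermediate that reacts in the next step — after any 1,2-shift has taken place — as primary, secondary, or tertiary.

secondary

Step 1: Electrophilic addition begins with the π(C=C) electrons forming a bond to the proton of H3O⁺. Following Markovnikov's rule, the resulting cation is secondary. H2O is released.
No single 1,2-shift to an adjacent carbon would give a more-substituted cation, so no rearrangement occurs.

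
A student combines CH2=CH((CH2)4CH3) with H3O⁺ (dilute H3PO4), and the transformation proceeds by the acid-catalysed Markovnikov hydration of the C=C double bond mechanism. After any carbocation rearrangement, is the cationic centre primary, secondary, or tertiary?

Step 1: The π electrons of the C=C bond attack a proton of H3O⁺; Markovnikov addition places the new C–H on the less-substituted alkene carbon, so the positive charge ends up on the more-substituted carbon — a secondary carbocation. H2O is released.
No single 1,2-shift to an adjacent carbon would give a more-substituted cation, so no rearrangement occurs.

secondary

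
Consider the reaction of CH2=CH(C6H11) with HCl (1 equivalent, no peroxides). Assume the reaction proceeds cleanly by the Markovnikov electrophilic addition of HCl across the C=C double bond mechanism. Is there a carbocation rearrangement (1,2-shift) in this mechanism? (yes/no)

yes

The first-formed carbocation is secondary.
The adjacent cyclohexyl carbon already bears 2 other carbon substituents and has a hydrogen to migrate; after a 1,2-hydride shift from that carbon the positive charge sits on a tertiary centre.
Tertiary is more stable than secondary, so the shift occurs.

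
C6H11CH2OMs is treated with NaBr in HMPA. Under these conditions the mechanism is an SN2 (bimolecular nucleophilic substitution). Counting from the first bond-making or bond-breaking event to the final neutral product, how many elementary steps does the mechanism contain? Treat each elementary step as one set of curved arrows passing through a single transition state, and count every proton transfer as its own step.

Step 1: Br⁻ attacks the back face of the α-carbon while MsO⁻ departs with the C–O bonding pair — a single concerted displacement through a pentacoordinate transition state.
Total: 1 elementary step.

1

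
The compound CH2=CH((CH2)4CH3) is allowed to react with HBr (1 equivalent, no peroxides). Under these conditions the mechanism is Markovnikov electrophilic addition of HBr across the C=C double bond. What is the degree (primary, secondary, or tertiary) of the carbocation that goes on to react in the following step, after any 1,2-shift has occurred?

secondary

Step 1: Protonation of the alkene by HBr: the π bond acts as the nucleophile and picks up H⁺, giving the more stable (Markovnikov) secondary carbocation. The H–Br bond breaks heterolytically, releasing Br⁻.
No single 1,2-shift to an adjacent carbon would give a more-substituted cation, so no rearrangement occurs.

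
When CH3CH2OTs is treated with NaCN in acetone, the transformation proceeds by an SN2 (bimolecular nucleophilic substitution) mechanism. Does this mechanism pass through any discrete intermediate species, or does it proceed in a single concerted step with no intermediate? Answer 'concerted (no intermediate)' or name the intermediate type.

CN⁻ attacks the back face of the α-carbon while TsO⁻ departs with the C–O bonding pair — a single concerted displacement through a pentacoordinate transition state.
All bond changes occur in one transition state; no discrete intermediate is formed.

concerted (no intermediate)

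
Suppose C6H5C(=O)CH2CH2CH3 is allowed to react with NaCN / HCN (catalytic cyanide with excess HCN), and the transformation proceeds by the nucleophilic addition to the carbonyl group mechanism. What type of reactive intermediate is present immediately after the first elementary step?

Step 1: Nucleophilic addition: CN⁻ adds to the carbonyl carbon, pushing the π(C=O) electron pair onto oxygen and giving a tetrahedral alkoxide.
After step 1 the species present is a tetrahedral alkoxide intermediate.

tetrahedral alkoxide intermediate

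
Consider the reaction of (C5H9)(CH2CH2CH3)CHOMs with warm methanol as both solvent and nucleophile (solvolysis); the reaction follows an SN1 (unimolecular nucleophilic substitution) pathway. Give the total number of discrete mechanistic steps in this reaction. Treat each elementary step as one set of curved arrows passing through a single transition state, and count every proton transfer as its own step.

Step 1: The C–O bond breaks with both electrons going to the mesylate; MsO⁻ leaves and a secondary carbocation remains.
Step 2: Carbocation rearrangement: a 1,2-hydride shift from the adjacent cyclopentyl carbon converts the initially-formed secondary cation into the more stable tertiary cation.
Step 3: Nucleophilic capture: the oxygen of CH3OH bonds to the cationic carbon, producing an oxonium-ion intermediate.
Step 4: Proton transfer from the O–H of the oxonium ion to a solvent molecule delivers the neutral ether.
Total: 4 elementary steps.

4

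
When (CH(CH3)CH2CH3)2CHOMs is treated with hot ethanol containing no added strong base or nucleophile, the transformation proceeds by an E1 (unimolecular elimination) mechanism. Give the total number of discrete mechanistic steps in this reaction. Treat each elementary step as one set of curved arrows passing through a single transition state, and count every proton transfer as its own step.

Step 1: Rate-determining heterolysis of the C–O bond gives MsO⁻ and a secondary carbocation.
Step 2: A 1,2-hydride shift from the adjacent sec-butyl carbon moves the positive charge from the secondary centre to an adjacent carbon, generating a more stable tertiary carbocation.
Step 3: An ethanol molecule (solvent) deprotonates a β-carbon; as the C–H bond breaks, those electrons form the new alkene π bond.
Total: 3 elementary steps.

3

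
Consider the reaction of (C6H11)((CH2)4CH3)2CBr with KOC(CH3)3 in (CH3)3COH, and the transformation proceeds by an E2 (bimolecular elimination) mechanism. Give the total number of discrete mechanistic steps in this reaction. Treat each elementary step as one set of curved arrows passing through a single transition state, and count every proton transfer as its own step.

Step 1: Concerted anti-periplanar elimination: (CH3)3CO⁻ abstracts a β-H while Br⁻ leaves, and the C–H electrons become the new C=C π bond — all in a single transition state.
Total: 1 elementary step.

1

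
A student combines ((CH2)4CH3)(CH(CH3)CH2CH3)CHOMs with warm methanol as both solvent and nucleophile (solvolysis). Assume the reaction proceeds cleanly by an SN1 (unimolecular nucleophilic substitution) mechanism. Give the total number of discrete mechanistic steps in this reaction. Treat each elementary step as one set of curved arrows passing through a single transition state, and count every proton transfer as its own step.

4

Step 1: Rate-determining heterolysis of the C–O bond gives MsO⁻ and a secondary carbocation.
Step 2: Carbocation rearrangement: a 1,2-hydride shift from the adjacent sec-butyl carbon converts the initially-formed secondary cation into the more stable tertiary cation.
Step 3: A lone pair on the oxygen of CH3OH attacks the carbocation, forming a new C–O σ-bond and an oxonium ion.
Step 4: Proton transfer from the O–H of the oxonium ion to a solvent molecule delivers the neutral ether.
Total: 4 elementary steps.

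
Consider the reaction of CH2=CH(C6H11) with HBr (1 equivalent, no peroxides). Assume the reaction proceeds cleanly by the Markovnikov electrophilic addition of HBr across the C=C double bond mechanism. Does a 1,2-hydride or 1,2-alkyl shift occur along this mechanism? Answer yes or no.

The first-formed carbocation is secondary.
The adjacent cyclohexyl carbon already bears 2 other carbon substituents and has a hydrogen to migrate; after a 1,2-hydride shift from that carbon the positive charge sits on a tertiary centre.
Tertiary is more stable than secondary, so the shift occurs.

yes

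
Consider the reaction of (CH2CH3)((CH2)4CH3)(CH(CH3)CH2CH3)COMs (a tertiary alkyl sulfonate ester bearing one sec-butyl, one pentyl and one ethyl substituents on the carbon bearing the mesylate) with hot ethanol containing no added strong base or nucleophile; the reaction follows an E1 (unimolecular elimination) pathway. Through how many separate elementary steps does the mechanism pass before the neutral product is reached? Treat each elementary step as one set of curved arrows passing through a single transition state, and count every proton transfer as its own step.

2

Step 1: Ionisation: the C–O σ-bond cleaves heterolytically; both bonding electrons depart with MsO⁻, leaving a tertiary carbocation at the α-carbon.
(No 1,2-shift: no single shift to an adjacent carbon would give a more stable cation.)
Step 2: Loss of a β-proton to an ethanol molecule of the solvent: the C–H bonding pair collapses toward the cationic carbon to form the C=C π bond, yielding the alkene.
Total: 2 elementary steps.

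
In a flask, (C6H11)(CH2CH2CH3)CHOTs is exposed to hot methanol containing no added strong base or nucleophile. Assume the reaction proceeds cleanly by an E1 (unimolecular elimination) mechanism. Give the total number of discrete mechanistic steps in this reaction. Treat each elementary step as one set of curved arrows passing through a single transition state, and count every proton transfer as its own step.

Step 1: The C–O bond breaks with both electrons going to the tosylate; TsO⁻ leaves and a secondary carbocation remains.
Step 2: Carbocation rearrangement: a 1,2-hydride shift from the adjacent cyclohexyl carbon converts the initially-formed secondary cation into the more stable tertiary cation.
Step 3: Loss of a β-proton to a methanol molecule of the solvent: the C–H bonding pair collapses toward the cationic carbon to form the C=C π bond, yielding the alkene.
Total: 3 elementary steps.

3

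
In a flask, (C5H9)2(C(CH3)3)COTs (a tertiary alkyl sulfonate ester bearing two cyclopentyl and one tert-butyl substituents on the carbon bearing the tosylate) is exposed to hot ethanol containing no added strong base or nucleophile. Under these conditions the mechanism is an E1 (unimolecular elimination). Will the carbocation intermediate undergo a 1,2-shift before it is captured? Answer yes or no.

no

The first-formed carbocation is tertiary.
No single 1,2-shift to an adjacent carbon would produce a more-substituted cation than the one already present, so no rearrangement occurs.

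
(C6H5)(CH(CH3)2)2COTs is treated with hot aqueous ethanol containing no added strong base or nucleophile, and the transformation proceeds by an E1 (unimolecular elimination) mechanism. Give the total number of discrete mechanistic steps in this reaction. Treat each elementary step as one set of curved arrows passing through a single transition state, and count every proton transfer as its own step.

Step 1: Ionisation: the C–O σ-bond cleaves heterolytically; both bonding electrons depart with TsO⁻, leaving a tertiary carbocation at the α-carbon.
(No 1,2-shift: no single shift to an adjacent carbon would give a more stable cation.)
Step 2: Loss of a β-proton to a water (or ethanol) molecule of the solvent: the C–H bonding pair collapses toward the cationic carbon to form the C=C π bond, yielding the alkene.
Total: 2 elementary steps.

2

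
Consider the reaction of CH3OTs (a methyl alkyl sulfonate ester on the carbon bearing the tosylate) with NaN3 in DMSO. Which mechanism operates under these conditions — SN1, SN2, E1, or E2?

SN2

Conditions: a methyl substrate with a strong nucleophile in the polar aprotic solvent DMSO.
These conditions are the textbook signature of the SN2 pathway.
An unhindered substrate with a strong nucleophile in a polar aprotic solvent favours one-step backside displacement.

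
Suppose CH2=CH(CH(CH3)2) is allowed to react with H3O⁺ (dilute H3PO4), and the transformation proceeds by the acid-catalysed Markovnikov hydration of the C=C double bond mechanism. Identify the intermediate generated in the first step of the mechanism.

Step 1: The π electrons of the C=C bond attack a proton of H3O⁺; Markovnikov addition places the new C–H on the less-substituted alkene carbon, so the positive charge ends up on the more-substituted carbon — a secondary carbocation. H2O is released.
After step 1 the species present is a secondary carbocation.

secondary carbocation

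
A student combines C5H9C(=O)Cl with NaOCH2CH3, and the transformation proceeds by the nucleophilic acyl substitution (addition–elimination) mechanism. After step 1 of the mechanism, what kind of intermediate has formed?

Step 1: Nucleophilic addition of CH3CH2O⁻ to the acyl carbon breaks the π(C=O) bond and yields a tetrahedral, anionic intermediate.
After step 1 the species present is a tetrahedral intermediate.

tetrahedral intermediate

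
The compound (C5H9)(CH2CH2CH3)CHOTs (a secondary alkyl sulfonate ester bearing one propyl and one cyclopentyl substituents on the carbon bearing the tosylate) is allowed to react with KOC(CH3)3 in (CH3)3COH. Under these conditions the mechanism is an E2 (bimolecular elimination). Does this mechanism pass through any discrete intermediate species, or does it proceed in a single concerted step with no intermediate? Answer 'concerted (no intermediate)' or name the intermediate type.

concerted (no intermediate)

Concerted anti-periplanar elimination: (CH3)3CO⁻ abstracts a β-H while TsO⁻ leaves, and the C–H electrons become the new C=C π bond — all in a single transition state.
All bond changes occur in one transition state; no discrete intermediate is formed.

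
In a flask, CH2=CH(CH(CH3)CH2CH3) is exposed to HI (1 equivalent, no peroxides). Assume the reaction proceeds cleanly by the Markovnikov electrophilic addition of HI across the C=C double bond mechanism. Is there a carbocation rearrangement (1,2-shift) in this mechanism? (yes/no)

yes

The first-formed carbocation is secondary.
The adjacent sec-butyl carbon already bears 2 other carbon substituents and has a hydrogen to migrate; after a 1,2-hydride shift from that carbon the positive charge sits on a tertiary centre.
Tertiary is more stable than secondary, so the shift occurs.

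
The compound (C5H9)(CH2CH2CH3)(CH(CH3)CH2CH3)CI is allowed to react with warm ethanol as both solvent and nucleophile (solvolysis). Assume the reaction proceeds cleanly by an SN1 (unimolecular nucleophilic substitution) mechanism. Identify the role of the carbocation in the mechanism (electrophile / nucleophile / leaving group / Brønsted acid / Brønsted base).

electrophile

Step 2: Nucleophilic capture: the oxygen of CH3CH2OH bonds to the cationic carbon, producing an oxonium-ion intermediate.
The carbocation accepts an electron pair into an empty or π* orbital — it is the electrophile.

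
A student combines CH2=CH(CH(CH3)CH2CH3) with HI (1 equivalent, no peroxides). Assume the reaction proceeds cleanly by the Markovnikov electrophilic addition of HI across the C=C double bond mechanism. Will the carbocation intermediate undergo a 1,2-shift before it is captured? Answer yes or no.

The first-formed carbocation is secondary.
The adjacent sec-butyl carbon already bears 2 other carbon substituents and has a hydrogen to migrate; after a 1,2-hydride shift from that carbon the positive charge sits on a tertiary centre.
Tertiary is more stable than secondary, so the shift occurs.

yes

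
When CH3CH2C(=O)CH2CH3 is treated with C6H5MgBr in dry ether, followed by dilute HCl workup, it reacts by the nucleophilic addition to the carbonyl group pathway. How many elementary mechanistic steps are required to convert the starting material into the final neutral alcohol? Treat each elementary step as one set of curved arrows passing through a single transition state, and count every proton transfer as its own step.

Step 1: the carbanion-like carbon of C6H5MgBr attacks the sp² carbonyl carbon; the C=O π bond breaks and the electrons end up as a lone pair on the alkoxide oxygen of the tetrahedral intermediate.
Step 2: Protonation of the alkoxide by dilute HCl workup furnishes an alcohol.
Total: 2 elementary steps.

2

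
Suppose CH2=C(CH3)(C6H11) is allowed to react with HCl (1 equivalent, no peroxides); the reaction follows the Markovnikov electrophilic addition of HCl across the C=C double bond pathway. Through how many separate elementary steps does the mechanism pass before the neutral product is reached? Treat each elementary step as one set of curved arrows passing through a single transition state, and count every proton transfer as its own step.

2

Step 1: Protonation of the alkene by HCl: the π bond acts as the nucleophile and picks up H⁺, giving the more stable (Markovnikov) tertiary carbocation. The H–Cl bond breaks heterolytically, releasing Cl⁻.
(No 1,2-shift: no single shift to an adjacent carbon would give a more stable cation.)
Step 2: The Cl⁻ anion donates a lone pair to the carbocation, forming the new C–Cl σ-bond and giving the neutral alkyl halide.
Total: 2 elementary steps.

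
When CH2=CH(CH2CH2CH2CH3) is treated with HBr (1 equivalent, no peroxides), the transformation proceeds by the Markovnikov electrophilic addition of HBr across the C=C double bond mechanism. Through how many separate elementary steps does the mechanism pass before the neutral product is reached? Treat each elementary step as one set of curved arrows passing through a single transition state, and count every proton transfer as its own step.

2

Step 1: The π electrons of the C=C bond attack a proton of HBr; Markovnikov addition places the new C–H on the less-substituted alkene carbon, so the positive charge ends up on the more-substituted carbon — a secondary carbocation. The H–Br bond breaks heterolytically, releasing Br⁻.
(No 1,2-shift: no single shift to an adjacent carbon would give a more stable cation.)
Step 2: Nucleophilic attack by Br⁻ on the carbocation completes the addition, giving R–Br.
Total: 2 elementary steps.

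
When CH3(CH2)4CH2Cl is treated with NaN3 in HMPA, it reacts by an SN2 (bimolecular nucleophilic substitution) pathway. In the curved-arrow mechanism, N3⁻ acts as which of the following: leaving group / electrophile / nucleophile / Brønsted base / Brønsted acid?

nucleophile

Step 1: The azide nucleophile donates a lone pair from N to the α-carbon in a backside attack; simultaneously the C–Cl σ-bond breaks and both of its electrons leave with Cl⁻. One concerted step with inversion of configuration.
N3⁻ donates an electron pair to form a new σ-bond to carbon — it is the nucleophile.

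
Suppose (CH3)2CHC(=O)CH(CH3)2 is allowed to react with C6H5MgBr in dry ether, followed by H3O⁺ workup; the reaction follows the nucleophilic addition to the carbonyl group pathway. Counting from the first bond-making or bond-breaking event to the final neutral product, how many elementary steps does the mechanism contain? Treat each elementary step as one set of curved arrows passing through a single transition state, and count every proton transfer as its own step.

Step 1: Nucleophilic addition: the carbanion-like carbon of C6H5MgBr adds to the carbonyl carbon, pushing the π(C=O) electron pair onto oxygen and giving a tetrahedral alkoxide.
Step 2: On H3O⁺ workup the alkoxide oxygen is protonated, giving an alcohol.
Total: 2 elementary steps.

2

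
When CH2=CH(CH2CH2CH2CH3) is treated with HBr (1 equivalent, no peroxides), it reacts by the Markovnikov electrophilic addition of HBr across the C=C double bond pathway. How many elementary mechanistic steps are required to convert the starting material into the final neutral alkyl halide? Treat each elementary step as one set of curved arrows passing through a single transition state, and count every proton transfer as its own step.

Step 1: Protonation of the alkene by HBr: the π bond acts as the nucleophile and picks up H⁺, giving the more stable (Markovnikov) secondary carbocation. The H–Br bond breaks heterolytically, releasing Br⁻.
(No 1,2-shift: no single shift to an adjacent carbon would give a more stable cation.)
Step 2: The Br⁻ anion donates a lone pair to the carbocation, forming the new C–Br σ-bond and giving the neutral alkyl halide.
Total: 2 elementary steps.

2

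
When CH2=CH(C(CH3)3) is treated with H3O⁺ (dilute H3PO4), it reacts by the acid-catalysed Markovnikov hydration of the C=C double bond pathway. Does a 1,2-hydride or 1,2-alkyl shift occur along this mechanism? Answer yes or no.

The first-formed carbocation is secondary.
The adjacent tert-butyl carbon has no hydrogen but bears methyl groups; migration of one methyl with its bonding pair (a 1,2-methyl shift) places the charge on a tertiary centre.
Tertiary is more stable than secondary, so the shift occurs.

yes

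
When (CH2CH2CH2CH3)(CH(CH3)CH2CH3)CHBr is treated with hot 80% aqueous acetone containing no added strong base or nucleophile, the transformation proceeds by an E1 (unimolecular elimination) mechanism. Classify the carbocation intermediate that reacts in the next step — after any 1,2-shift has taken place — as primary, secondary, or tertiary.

tertiary

Step 1: Ionisation: the C–Br σ-bond cleaves heterolytically; both bonding electrons depart with Br⁻, leaving a secondary carbocation at the α-carbon.
Step 2: A 1,2-hydride shift from the adjacent sec-butyl carbon moves the positive charge from the secondary centre to an adjacent carbon, generating a more stable tertiary carbocation.
The cation rearranges from secondary to tertiary via a 1,2-hydride shift from the adjacent sec-butyl carbon; the tertiary cation is what reacts next.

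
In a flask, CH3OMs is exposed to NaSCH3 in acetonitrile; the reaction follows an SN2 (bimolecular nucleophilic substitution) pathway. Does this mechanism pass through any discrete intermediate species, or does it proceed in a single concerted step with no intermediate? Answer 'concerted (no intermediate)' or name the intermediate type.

Backside attack by CH3S⁻ on the carbon bearing the mesylate: the new C–S bond forms as the C–O bond breaks, with Walden inversion at carbon.
All bond changes occur in one transition state; no discrete intermediate is formed.

concerted (no intermediate)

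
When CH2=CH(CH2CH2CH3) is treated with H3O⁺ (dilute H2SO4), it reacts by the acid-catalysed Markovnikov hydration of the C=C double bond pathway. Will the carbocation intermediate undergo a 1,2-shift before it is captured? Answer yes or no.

The first-formed carbocation is secondary.
No single 1,2-shift to an adjacent carbon would produce a more-substituted cation than the one already present, so no rearrangement occurs.

no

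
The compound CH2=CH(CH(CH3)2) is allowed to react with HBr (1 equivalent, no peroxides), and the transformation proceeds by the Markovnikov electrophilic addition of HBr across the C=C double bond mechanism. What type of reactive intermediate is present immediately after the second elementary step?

Step 1: Electrophilic addition begins with the π(C=C) electrons forming a bond to the proton of HBr. Following Markovnikov's rule, the resulting cation is secondary. The H–Br bond breaks heterolytically, releasing Br⁻.
Step 2: A 1,2-hydride shift from the adjacent isopropyl carbon moves the positive charge from the secondary centre to an adjacent carbon, generating a more stable tertiary carbocation.
After step 2 the species present is a tertiary carbocation.

tertiary carbocation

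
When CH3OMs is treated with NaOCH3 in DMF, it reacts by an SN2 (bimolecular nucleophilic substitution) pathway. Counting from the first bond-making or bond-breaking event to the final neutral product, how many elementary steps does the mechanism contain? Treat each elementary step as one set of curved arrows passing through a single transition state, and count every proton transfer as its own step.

Step 1: Backside attack by CH3O⁻ on the carbon bearing the mesylate: the new C–O bond forms as the C–O bond breaks, with Walden inversion at carbon.
Total: 1 elementary step.

1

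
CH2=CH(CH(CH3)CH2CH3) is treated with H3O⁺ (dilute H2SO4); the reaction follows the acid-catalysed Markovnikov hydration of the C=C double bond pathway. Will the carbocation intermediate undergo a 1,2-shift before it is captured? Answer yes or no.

The first-formed carbocation is secondary.
The adjacent sec-butyl carbon already bears 2 other carbon substituents and has a hydrogen to migrate; after a 1,2-hydride shift from that carbon the positive charge sits on a tertiary centre.
Tertiary is more stable than secondary, so the shift occurs.

yes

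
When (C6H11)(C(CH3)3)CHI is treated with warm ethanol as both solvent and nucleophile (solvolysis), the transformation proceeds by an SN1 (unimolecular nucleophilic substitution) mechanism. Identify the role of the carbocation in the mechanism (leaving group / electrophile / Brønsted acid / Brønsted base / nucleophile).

Step 3: A lone pair on the oxygen of CH3CH2OH attacks the carbocation, forming a new C–O σ-bond and an oxonium ion.
The carbocation accepts an electron pair into an empty or π* orbital — it is the electrophile.

electrophile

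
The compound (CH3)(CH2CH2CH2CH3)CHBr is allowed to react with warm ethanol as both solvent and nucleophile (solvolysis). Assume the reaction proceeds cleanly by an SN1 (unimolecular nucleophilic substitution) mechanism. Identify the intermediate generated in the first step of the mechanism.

secondary carbocation

Step 1: Unassisted departure of Br⁻ (taking the C–Br bonding pair) generates a secondary carbocation.
After step 1 the species present is a secondary carbocation.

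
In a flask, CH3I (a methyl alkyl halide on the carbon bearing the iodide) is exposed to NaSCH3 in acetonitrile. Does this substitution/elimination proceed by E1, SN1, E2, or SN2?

SN2

Conditions: a methyl substrate with a strong nucleophile in the polar aprotic solvent acetonitrile.
These conditions are the textbook signature of the SN2 pathway.
An unhindered substrate with a strong nucleophile in a polar aprotic solvent favours one-step backside displacement.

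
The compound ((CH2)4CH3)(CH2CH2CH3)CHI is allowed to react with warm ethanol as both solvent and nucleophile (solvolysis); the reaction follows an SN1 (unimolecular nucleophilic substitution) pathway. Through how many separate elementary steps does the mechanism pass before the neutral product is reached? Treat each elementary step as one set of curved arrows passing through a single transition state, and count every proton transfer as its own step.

3

Step 1: Unassisted departure of I⁻ (taking the C–I bonding pair) generates a secondary carbocation.
(No 1,2-shift: no single shift to an adjacent carbon would give a more stable cation.)
Step 2: Nucleophilic capture: the oxygen of CH3CH2OH bonds to the cationic carbon, producing an oxonium-ion intermediate.
Step 3: A second solvent molecule removes the proton on oxygen, giving the neutral ether product.
Total: 3 elementary steps.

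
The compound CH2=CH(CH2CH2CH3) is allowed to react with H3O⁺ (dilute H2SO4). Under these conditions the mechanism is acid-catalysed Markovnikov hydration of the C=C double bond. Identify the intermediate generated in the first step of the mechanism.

Step 1: Electrophilic addition begins with the π(C=C) electrons forming a bond to the proton of H3O⁺. Following Markovnikov's rule, the resulting cation is secondary. H2O is released.
After step 1 the species present is a secondary carbocation.

secondary carbocation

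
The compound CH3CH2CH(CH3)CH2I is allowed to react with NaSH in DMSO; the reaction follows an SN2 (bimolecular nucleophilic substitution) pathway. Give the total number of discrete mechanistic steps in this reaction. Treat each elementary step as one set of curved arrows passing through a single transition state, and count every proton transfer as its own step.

1

Step 1: HS⁻ attacks the back face of the α-carbon while I⁻ departs with the C–I bonding pair — a single concerted displacement through a pentacoordinate transition state.
Total: 1 elementary step.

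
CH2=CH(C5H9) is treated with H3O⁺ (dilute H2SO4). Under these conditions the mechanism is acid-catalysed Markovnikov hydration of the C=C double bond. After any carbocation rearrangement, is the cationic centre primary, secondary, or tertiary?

tertiary

Step 1: Protonation of the alkene by H3O⁺: the π bond acts as the nucleophile and picks up H⁺, giving the more stable (Markovnikov) secondary carbocation. H2O is released.
Step 2: Carbocation rearrangement: a 1,2-hydride shift from the adjacent cyclopentyl carbon converts the initially-formed secondary cation into the more stable tertiary cation.
The cation rearranges from secondary to tertiary via a 1,2-hydride shift from the adjacent cyclopentyl carbon; the tertiary cation is what reacts next.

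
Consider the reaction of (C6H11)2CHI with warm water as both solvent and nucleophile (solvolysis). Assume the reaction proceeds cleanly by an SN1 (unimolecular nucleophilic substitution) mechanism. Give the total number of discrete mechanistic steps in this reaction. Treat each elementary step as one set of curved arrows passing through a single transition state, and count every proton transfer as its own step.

4

Step 1: The C–I bond breaks with both electrons going to the iodide; I⁻ leaves and a secondary carbocation remains.
Step 2: A hydride (H with its bonding pair) migrates from the adjacent cyclohexyl carbon to the cationic centre — a 1,2-hydride shift — upgrading the secondary cation to a tertiary one.
Step 3: H2O donates an oxygen lone pair into the empty p orbital of the cation, giving a protonated alcohol (an oxonium ion).
Step 4: Deprotonation of the oxonium oxygen by solvent water yields the neutral alcohol.
Total: 4 elementary steps.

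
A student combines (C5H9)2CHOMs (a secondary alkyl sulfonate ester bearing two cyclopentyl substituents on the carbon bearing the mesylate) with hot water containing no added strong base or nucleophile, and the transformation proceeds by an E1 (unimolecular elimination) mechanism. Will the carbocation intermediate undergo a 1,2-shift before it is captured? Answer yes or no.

The first-formed carbocation is secondary.
The adjacent cyclopentyl carbon already bears 2 other carbon substituents and has a hydrogen to migrate; after a 1,2-hydride shift from that carbon the positive charge sits on a tertiary centre.
Tertiary is more stable than secondary, so the shift occurs.

yes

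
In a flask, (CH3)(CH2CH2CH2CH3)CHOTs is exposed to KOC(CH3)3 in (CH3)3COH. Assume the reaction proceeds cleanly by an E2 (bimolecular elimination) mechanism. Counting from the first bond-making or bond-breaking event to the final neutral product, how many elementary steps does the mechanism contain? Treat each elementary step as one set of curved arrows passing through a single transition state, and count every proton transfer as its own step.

Step 1: Concerted anti-periplanar elimination: (CH3)3CO⁻ abstracts a β-H while TsO⁻ leaves, and the C–H electrons become the new C=C π bond — all in a single transition state.
Total: 1 elementary step.

1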